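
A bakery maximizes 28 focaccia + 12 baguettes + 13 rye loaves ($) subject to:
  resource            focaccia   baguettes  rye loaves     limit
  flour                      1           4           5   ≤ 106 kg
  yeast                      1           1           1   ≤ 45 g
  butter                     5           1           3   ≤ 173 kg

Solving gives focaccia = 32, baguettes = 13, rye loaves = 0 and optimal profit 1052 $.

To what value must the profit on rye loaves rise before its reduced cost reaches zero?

Binding: yeast and butter. Non-binding: flour (22 unused).
Slack constraints have shadow price 0 (complementary slackness).
Dual feasibility on the basic columns requires 1·y_yeast + 5·y_butter = 28, 1·y_yeast + 1·y_butter = 12.
→ y_yeast = 8 and y_butter = 4.
rye loaves enters the basis when its profit ≥ yᵀa₃ = 8·1 + 4·3 = 20.

20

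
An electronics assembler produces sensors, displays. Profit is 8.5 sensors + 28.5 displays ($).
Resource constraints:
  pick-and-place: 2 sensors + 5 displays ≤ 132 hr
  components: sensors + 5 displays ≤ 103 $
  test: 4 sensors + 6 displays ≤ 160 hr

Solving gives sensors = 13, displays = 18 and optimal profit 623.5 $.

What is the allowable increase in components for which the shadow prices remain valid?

28

Binding constraints: components, test. The basis is B = [[1,5],[4,6]] with det -14.
Per unit increase in components, x* moves by d = (-0.4286, 0.2857).
The basis stays optimal until pick-and-place becomes binding; allowable increase = 28 $.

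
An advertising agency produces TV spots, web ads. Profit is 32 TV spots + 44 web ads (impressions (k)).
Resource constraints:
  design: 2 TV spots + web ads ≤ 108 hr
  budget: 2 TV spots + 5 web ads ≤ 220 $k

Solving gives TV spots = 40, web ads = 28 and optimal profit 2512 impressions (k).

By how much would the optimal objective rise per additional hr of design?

Check each constraint at x*: design 108/108 (tight); budget 220/220 (tight).
From A_Bᵀ y = c: 2·y_design + 2·y_budget = 32; 1·y_design + 5·y_budget = 44.
→ y_design = 9 and y_budget = 7.
Shadow price of design = 9.

9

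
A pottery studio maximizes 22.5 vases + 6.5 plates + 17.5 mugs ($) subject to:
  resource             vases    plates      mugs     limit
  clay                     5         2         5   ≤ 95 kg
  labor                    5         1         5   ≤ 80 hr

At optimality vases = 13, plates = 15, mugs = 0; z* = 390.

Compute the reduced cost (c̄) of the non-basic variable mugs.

Check each constraint at x*: clay 95/95 (tight); labor 80/80 (tight).
Dual feasibility on the basic columns requires 5·y_clay + 5·y_labor = 22.5, 2·y_clay + 1·y_labor = 6.5.
Solving: y_clay = 2, y_labor = 2.5.
Reduced cost of mugs: c₃ − yᵀa₃ = 17.5 − (2·5 + 2.5·5) = 17.5 − 22.5 = -5.

-5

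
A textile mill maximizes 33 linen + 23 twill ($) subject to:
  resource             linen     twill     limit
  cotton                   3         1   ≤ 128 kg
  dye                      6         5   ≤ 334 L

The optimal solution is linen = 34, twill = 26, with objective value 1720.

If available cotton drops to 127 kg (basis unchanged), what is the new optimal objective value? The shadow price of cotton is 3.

1717

Δb = -1, so new z* = 1720 + (3)·(-1) = 1720 − 3 = 1717.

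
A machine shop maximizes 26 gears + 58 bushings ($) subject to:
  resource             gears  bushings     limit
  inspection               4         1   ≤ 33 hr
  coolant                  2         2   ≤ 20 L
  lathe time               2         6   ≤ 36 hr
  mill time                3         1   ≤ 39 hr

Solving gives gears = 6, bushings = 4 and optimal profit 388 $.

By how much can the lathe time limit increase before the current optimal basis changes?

Binding constraints: coolant, lathe time. The basis is B = [[2,2],[2,6]] with det 8.
Per unit increase in lathe time, x* moves by d = (-0.25, 0.25).
The basis stays optimal until gears reaches 0; allowable increase = 24 hr.

24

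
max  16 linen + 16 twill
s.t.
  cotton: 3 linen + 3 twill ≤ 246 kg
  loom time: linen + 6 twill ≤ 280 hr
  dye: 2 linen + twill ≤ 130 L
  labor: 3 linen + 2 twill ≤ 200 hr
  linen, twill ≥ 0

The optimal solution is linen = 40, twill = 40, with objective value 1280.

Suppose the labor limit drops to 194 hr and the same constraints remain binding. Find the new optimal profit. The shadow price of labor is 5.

1250

Δb = -6, so new z* = 1280 + (5)·(-6) = 1280 − 30 = 1250.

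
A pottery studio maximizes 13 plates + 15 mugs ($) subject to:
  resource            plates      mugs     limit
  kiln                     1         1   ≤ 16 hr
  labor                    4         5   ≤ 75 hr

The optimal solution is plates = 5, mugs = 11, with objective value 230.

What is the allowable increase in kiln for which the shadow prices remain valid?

2.75

Binding constraints: kiln, labor. The basis is B = [[1,1],[4,5]] with det 1.
Per unit increase in kiln, x* moves by d = (5, -4).
The basis stays optimal until mugs reaches 0; allowable increase = 2.75 hr.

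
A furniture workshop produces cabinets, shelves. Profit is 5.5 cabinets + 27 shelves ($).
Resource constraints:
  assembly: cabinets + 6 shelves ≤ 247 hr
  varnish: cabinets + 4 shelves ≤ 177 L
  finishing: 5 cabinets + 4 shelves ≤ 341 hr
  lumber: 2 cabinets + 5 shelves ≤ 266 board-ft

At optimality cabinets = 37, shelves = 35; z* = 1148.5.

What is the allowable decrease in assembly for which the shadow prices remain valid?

2

Binding constraints: assembly, varnish. The basis is B = [[1,6],[1,4]] with det -2.
Per unit decrease in assembly, x* moves by d = (2, -0.5).
The basis stays optimal until finishing becomes binding; allowable decrease = 2 hr.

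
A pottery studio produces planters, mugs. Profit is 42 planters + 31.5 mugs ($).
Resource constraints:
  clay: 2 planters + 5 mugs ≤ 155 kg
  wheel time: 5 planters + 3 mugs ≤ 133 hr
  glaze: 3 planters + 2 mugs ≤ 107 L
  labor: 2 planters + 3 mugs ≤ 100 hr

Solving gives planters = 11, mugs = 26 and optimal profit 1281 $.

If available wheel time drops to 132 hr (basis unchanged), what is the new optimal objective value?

Binding: wheel time and labor. Non-binding: clay (3 unused), glaze (22 unused).
Since clay, glaze are not tight, their duals are 0.
From A_Bᵀ y = c: 5·y_wheel time + 2·y_labor = 42; 3·y_wheel time + 3·y_labor = 31.5.
Solving: y_wheel time = 7, y_labor = 3.5.
Δz = y_wheel time·Δb = 7 × (-1) = -7, so new z* = 1281 − 7 = 1274.

1274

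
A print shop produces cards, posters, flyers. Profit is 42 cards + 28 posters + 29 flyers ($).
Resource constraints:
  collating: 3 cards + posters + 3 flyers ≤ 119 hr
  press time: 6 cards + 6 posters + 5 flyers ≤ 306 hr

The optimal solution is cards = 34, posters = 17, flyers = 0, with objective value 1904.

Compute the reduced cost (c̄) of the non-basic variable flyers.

At the optimum: collating uses 119 of 119 (binding); press time uses 306 of 306 (binding).
From A_Bᵀ y = c: 3·y_collating + 6·y_press time = 42; 1·y_collating + 6·y_press time = 28.
Solving: y_collating = 7, y_press time = 3.5.
Reduced cost of flyers: c₃ − yᵀa₃ = 29 − (7·3 + 3.5·5) = 29 − 38.5 = -9.5.

-9.5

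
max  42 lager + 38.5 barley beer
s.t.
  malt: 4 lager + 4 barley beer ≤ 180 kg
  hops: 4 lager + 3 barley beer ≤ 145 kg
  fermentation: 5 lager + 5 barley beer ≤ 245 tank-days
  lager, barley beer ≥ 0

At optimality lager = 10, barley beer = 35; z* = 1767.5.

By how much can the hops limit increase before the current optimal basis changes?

Binding constraints: malt, hops. The basis is B = [[4,4],[4,3]] with det -4.
Per unit increase in hops, x* moves by d = (1, -1).
The basis stays optimal until barley beer reaches 0; allowable increase = 35 kg.

35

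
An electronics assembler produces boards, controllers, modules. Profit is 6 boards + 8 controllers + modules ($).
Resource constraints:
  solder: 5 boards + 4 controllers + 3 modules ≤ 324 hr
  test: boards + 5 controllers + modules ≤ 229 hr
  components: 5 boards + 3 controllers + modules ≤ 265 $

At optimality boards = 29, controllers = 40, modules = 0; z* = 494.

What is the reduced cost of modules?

-1

Binding: test and components. Non-binding: solder (19 unused).
Slack constraints have shadow price 0 (complementary slackness).
Dual feasibility on the basic columns requires 1·y_test + 5·y_components = 6, 5·y_test + 3·y_components = 8.
This yields shadow prices y_test = 1, y_components = 1.
Reduced cost of modules: c₃ − yᵀa₃ = 1 − (1·1 + 1·1) = 1 − 2 = -1.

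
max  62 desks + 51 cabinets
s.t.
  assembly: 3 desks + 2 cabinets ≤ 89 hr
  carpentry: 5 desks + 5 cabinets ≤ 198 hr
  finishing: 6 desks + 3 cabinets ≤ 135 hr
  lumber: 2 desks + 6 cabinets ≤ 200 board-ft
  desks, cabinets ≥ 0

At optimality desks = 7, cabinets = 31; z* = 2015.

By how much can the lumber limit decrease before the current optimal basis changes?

Binding constraints: finishing, lumber. The basis is B = [[6,3],[2,6]] with det 30.
Per unit decrease in lumber, x* moves by d = (0.1, -0.2).
The basis stays optimal until cabinets reaches 0; allowable decrease = 155 board-ft.

155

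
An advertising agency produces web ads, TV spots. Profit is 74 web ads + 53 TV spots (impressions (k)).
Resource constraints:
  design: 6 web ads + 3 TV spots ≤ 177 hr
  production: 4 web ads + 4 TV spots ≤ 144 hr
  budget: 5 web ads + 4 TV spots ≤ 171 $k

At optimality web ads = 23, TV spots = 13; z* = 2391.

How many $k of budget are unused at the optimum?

4

budget used = 5·23 + 4·13 = 167; slack = 171 − 167 = 4.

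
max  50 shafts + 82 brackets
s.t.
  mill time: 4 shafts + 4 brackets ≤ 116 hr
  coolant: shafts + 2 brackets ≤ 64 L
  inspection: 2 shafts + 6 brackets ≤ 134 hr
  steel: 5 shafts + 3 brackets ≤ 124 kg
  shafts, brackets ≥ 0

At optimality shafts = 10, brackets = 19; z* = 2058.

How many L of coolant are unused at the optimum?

16

coolant used = 1·10 + 2·19 = 48; slack = 64 − 48 = 16.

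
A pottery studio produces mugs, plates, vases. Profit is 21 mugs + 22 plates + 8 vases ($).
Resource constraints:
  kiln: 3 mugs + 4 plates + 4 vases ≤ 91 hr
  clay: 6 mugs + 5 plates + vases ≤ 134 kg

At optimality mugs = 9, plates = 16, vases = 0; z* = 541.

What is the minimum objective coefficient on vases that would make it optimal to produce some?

Both kiln and clay are binding at x*.
Dual feasibility on the basic columns requires 3·y_kiln + 6·y_clay = 21, 4·y_kiln + 5·y_clay = 22.
→ y_kiln = 3 and y_clay = 2.
vases enters the basis when its profit ≥ yᵀa₃ = 3·4 + 2·1 = 14.

14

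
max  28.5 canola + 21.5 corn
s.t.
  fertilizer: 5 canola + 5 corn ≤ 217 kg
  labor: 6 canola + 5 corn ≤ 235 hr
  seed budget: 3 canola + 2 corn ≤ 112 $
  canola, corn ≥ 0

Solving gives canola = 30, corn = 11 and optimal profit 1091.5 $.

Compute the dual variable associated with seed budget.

4.5

Binding: labor and seed budget. Non-binding: fertilizer (12 unused).
Slack constraints have shadow price 0 (complementary slackness).
From A_Bᵀ y = c: 6·y_labor + 3·y_seed budget = 28.5; 5·y_labor + 2·y_seed budget = 21.5.
Solving: y_labor = 2.5, y_seed budget = 4.5.
Shadow price of seed budget = 4.5.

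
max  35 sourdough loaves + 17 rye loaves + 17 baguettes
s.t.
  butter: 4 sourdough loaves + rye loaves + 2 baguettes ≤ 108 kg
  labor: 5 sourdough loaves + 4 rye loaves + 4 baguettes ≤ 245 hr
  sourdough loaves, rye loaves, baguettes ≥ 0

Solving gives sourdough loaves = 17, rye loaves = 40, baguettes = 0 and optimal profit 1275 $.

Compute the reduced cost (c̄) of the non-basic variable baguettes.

-5

At the optimum: butter uses 108 of 108 (binding); labor uses 245 of 245 (binding).
The binding rows give the dual system: 4·y_butter + 5·y_labor = 35 and 1·y_butter + 4·y_labor = 17.
This yields shadow prices y_butter = 5, y_labor = 3.
Reduced cost of baguettes: c₃ − yᵀa₃ = 17 − (5·2 + 3·4) = 17 − 22 = -5.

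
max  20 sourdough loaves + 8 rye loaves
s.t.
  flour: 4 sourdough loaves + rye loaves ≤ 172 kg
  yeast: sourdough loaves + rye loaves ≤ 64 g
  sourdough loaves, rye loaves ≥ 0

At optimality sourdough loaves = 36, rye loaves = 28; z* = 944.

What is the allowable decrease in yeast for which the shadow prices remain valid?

21

Binding constraints: flour, yeast. The basis is B = [[4,1],[1,1]] with det 3.
Per unit decrease in yeast, x* moves by d = (0.3333, -1.3333).
The basis stays optimal until rye loaves reaches 0; allowable decrease = 21 g.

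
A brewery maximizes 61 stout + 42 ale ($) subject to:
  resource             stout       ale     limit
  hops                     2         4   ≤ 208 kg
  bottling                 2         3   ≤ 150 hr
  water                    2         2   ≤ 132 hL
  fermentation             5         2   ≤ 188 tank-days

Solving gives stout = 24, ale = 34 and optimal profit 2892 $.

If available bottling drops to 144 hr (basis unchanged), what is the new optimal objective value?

At the optimum: hops uses 184 of 208 (slack = 24); bottling uses 150 of 150 (binding); water uses 116 of 132 (slack = 16); fermentation uses 188 of 188 (binding).
Slack constraints have shadow price 0 (complementary slackness).
The binding rows give the dual system: 2·y_bottling + 5·y_fermentation = 61 and 3·y_bottling + 2·y_fermentation = 42.
Solving: y_bottling = 8, y_fermentation = 9.
Δz = y_bottling·Δb = 8 × (-6) = -48, so new z* = 2892 − 48 = 2844.

2844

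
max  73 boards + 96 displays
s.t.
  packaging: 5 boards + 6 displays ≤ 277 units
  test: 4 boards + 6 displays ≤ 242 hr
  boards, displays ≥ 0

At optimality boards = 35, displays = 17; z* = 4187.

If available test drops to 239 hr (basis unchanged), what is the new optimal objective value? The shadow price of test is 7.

Δb = -3, so new z* = 4187 + (7)·(-3) = 4187 − 21 = 4166.

4166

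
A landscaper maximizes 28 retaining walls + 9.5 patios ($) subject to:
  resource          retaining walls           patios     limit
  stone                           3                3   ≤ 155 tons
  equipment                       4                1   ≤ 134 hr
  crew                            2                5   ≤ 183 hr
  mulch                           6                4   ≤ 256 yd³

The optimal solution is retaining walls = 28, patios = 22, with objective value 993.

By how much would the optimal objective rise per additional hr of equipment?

Binding: equipment and mulch. Non-binding: stone (5 unused), crew (17 unused).
Since stone, crew are not tight, their duals are 0.
The binding rows give the dual system: 4·y_equipment + 6·y_mulch = 28 and 1·y_equipment + 4·y_mulch = 9.5.
Solving: y_equipment = 5.5, y_mulch = 1.
Shadow price of equipment = 5.5.

5.5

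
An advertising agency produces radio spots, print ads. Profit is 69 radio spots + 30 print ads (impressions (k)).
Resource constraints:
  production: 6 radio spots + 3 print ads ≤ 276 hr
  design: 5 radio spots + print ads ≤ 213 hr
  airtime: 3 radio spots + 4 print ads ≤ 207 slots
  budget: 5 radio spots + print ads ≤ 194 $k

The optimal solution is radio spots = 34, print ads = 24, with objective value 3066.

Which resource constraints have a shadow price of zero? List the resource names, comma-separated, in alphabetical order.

airtime, design

production: 276/276 (binding)
design: 194/213 (slack 19)
airtime: 198/207 (slack 9)
budget: 194/194 (binding)
By complementary slackness, a constraint with positive slack has shadow price 0 → airtime, design.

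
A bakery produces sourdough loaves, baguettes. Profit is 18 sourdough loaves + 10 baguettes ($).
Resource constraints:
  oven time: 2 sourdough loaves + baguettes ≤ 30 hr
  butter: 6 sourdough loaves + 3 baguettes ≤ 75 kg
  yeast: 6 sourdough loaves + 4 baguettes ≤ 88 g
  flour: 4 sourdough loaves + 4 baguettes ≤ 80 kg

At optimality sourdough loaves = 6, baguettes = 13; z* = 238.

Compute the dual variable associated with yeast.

1

Binding: butter and yeast. Non-binding: oven time (5 unused), flour (4 unused).
Slack constraints have shadow price 0 (complementary slackness).
Dual feasibility on the basic columns requires 6·y_butter + 6·y_yeast = 18, 3·y_butter + 4·y_yeast = 10.
This yields shadow prices y_butter = 2, y_yeast = 1.
Shadow price of yeast = 1.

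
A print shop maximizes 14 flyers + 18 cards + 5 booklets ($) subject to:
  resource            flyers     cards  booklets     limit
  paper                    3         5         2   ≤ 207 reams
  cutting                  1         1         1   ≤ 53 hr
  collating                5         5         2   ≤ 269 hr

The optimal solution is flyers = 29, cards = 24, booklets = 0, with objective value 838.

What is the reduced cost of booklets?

-7

Binding: paper and cutting. Non-binding: collating (4 unused).
Since collating is not tight, its dual is 0.
Dual feasibility on the basic columns requires 3·y_paper + 1·y_cutting = 14, 5·y_paper + 1·y_cutting = 18.
→ y_paper = 2 and y_cutting = 8.
Reduced cost of booklets: c₃ − yᵀa₃ = 5 − (2·2 + 8·1) = 5 − 12 = -7.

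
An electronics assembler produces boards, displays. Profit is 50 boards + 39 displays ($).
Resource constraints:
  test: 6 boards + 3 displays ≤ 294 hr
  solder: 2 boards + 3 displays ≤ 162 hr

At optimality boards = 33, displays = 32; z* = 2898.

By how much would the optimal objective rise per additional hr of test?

6

At the optimum: test uses 294 of 294 (binding); solder uses 162 of 162 (binding).
Dual feasibility on the basic columns requires 6·y_test + 2·y_solder = 50, 3·y_test + 3·y_solder = 39.
Solving: y_test = 6, y_solder = 7.
Shadow price of test = 6.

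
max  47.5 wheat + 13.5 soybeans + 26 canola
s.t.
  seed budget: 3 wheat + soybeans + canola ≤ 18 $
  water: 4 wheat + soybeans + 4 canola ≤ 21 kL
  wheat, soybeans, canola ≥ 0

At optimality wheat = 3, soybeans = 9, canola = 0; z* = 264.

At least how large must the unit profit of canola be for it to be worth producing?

34.5

Both seed budget and water are binding at x*.
The binding rows give the dual system: 3·y_seed budget + 4·y_water = 47.5 and 1·y_seed budget + 1·y_water = 13.5.
Solving: y_seed budget = 6.5, y_water = 7.
canola enters the basis when its profit ≥ yᵀa₃ = 6.5·1 + 7·4 = 34.5.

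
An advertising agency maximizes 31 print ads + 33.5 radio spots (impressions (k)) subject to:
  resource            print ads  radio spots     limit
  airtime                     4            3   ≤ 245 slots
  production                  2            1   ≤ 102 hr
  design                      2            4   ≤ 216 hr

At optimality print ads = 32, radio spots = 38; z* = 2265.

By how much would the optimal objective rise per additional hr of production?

9.5

Check each constraint at x*: airtime 242/245 (slack 3); production 102/102 (tight); design 216/216 (tight).
Slack constraints have shadow price 0 (complementary slackness).
Dual feasibility on the basic columns requires 2·y_production + 2·y_design = 31, 1·y_production + 4·y_design = 33.5.
This yields shadow prices y_production = 9.5, y_design = 6.
Shadow price of production = 9.5.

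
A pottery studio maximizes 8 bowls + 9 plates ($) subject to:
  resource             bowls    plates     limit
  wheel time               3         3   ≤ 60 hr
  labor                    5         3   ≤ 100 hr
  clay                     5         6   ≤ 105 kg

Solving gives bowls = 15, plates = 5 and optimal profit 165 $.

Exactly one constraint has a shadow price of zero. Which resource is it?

labor

wheel time: 60/60 (binding)
labor: 90/100 (slack 10)
clay: 105/105 (binding)
By complementary slackness, a constraint with positive slack has shadow price 0 → labor.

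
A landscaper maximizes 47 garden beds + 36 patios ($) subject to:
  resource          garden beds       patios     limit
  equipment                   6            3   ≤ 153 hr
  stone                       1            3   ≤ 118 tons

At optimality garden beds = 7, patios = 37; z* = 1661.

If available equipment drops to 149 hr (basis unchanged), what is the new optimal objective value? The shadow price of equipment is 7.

Δb = -4, so new z* = 1661 + (7)·(-4) = 1661 − 28 = 1633.

1633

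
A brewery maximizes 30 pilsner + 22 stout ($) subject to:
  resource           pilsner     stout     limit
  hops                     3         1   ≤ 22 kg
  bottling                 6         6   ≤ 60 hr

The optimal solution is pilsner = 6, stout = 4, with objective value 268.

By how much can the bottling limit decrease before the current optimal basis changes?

16

Binding constraints: hops, bottling. The basis is B = [[3,1],[6,6]] with det 12.
Per unit decrease in bottling, x* moves by d = (0.0833, -0.25).
The basis stays optimal until stout reaches 0; allowable decrease = 16 hr.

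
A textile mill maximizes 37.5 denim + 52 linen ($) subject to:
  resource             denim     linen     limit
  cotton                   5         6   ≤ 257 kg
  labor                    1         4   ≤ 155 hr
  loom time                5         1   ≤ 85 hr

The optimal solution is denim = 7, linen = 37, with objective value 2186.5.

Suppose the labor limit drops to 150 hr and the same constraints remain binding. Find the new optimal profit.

2174

Check each constraint at x*: cotton 257/257 (tight); labor 155/155 (tight); loom time 72/85 (slack 13).
Since loom time is not tight, its dual is 0.
Dual feasibility on the basic columns requires 5·y_cotton + 1·y_labor = 37.5, 6·y_cotton + 4·y_labor = 52.
→ y_cotton = 7 and y_labor = 2.5.
Δz = y_labor·Δb = 2.5 × (-5) = -12.5, so new z* = 2186.5 − 12.5 = 2174.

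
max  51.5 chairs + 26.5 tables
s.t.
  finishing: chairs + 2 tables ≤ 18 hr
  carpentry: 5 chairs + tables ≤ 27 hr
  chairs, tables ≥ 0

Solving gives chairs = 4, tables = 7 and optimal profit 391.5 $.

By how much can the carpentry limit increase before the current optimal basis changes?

63

Binding constraints: finishing, carpentry. The basis is B = [[1,2],[5,1]] with det -9.
Per unit increase in carpentry, x* moves by d = (0.2222, -0.1111).
The basis stays optimal until tables reaches 0; allowable increase = 63 hr.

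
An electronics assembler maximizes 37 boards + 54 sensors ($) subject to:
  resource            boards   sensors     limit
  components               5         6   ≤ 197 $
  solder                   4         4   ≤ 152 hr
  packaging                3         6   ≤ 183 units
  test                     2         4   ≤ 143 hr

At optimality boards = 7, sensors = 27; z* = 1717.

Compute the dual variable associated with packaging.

At the optimum: components uses 197 of 197 (binding); solder uses 136 of 152 (slack = 16); packaging uses 183 of 183 (binding); test uses 122 of 143 (slack = 21).
Since solder, test are not tight, their duals are 0.
Dual feasibility on the basic columns requires 5·y_components + 3·y_packaging = 37, 6·y_components + 6·y_packaging = 54.
This yields shadow prices y_components = 5, y_packaging = 4.
Shadow price of packaging = 4.

4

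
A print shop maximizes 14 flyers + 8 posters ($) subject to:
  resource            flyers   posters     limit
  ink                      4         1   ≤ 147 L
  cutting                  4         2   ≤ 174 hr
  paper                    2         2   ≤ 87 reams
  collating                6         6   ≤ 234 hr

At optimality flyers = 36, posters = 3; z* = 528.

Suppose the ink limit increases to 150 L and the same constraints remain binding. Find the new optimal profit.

Binding: ink and collating. Non-binding: cutting (24 unused), paper (9 unused).
By complementary slackness, y = 0 for the non-binding constraints.
From A_Bᵀ y = c: 4·y_ink + 6·y_collating = 14; 1·y_ink + 6·y_collating = 8.
This yields shadow prices y_ink = 2, y_collating = 1.
Δz = y_ink·Δb = 2 × (3) = 6, so new z* = 528 + 6 = 534.

534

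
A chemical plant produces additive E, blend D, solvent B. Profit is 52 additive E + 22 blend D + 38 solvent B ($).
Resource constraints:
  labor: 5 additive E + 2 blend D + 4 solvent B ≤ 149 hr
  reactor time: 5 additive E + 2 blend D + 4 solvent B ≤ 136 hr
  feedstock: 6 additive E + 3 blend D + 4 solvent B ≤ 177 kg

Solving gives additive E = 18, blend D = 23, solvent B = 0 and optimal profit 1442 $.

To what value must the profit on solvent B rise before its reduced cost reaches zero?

40

Check each constraint at x*: labor 136/149 (slack 13); reactor time 136/136 (tight); feedstock 177/177 (tight).
Since labor is not tight, its dual is 0.
From A_Bᵀ y = c: 5·y_reactor time + 6·y_feedstock = 52; 2·y_reactor time + 3·y_feedstock = 22.
→ y_reactor time = 8 and y_feedstock = 2.
solvent B enters the basis when its profit ≥ yᵀa₃ = 8·4 + 2·4 = 40.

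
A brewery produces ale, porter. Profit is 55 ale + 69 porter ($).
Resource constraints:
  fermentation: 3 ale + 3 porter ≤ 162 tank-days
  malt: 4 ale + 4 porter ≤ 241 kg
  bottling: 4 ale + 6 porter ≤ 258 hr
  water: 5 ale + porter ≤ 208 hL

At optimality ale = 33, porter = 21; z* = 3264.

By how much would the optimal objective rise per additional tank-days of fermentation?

Binding: fermentation and bottling. Non-binding: malt (25 unused), water (22 unused).
Slack constraints have shadow price 0 (complementary slackness).
From A_Bᵀ y = c: 3·y_fermentation + 4·y_bottling = 55; 3·y_fermentation + 6·y_bottling = 69.
→ y_fermentation = 9 and y_bottling = 7.
Shadow price of fermentation = 9.

9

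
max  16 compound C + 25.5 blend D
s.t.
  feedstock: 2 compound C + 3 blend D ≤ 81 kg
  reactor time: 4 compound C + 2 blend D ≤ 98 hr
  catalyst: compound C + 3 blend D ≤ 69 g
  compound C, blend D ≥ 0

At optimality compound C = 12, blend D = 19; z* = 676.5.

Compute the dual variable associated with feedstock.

7.5

At the optimum: feedstock uses 81 of 81 (binding); reactor time uses 86 of 98 (slack = 12); catalyst uses 69 of 69 (binding).
By complementary slackness, y = 0 for the non-binding constraint.
Dual feasibility on the basic columns requires 2·y_feedstock + 1·y_catalyst = 16, 3·y_feedstock + 3·y_catalyst = 25.5.
Solving: y_feedstock = 7.5, y_catalyst = 1.
Shadow price of feedstock = 7.5.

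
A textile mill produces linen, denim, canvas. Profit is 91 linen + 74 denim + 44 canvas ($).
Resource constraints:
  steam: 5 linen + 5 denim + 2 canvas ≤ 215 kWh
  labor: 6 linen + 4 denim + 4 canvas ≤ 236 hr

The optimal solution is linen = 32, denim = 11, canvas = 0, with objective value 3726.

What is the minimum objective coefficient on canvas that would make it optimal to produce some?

50

Both steam and labor are binding at x*.
The binding rows give the dual system: 5·y_steam + 6·y_labor = 91 and 5·y_steam + 4·y_labor = 74.
This yields shadow prices y_steam = 8, y_labor = 8.5.
canvas enters the basis when its profit ≥ yᵀa₃ = 8·2 + 8.5·4 = 50.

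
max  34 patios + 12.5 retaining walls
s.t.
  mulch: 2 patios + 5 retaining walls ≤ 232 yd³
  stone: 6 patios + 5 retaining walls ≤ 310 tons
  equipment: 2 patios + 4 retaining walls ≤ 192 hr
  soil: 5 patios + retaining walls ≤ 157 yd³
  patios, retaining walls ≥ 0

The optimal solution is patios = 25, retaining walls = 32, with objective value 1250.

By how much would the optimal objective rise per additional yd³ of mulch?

Binding: stone and soil. Non-binding: mulch (22 unused), equipment (14 unused).
Slack constraints have shadow price 0 (complementary slackness).
Dual feasibility on the basic columns requires 6·y_stone + 5·y_soil = 34, 5·y_stone + 1·y_soil = 12.5.
→ y_stone = 1.5 and y_soil = 5.
Shadow price of mulch = 0.

0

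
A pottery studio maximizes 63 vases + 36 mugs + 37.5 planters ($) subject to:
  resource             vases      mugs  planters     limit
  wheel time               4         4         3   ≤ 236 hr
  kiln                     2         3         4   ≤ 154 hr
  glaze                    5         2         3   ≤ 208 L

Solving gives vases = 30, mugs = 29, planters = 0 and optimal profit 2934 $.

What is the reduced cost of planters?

Check each constraint at x*: wheel time 236/236 (tight); kiln 147/154 (slack 7); glaze 208/208 (tight).
Slack constraints have shadow price 0 (complementary slackness).
From A_Bᵀ y = c: 4·y_wheel time + 5·y_glaze = 63; 4·y_wheel time + 2·y_glaze = 36.
This yields shadow prices y_wheel time = 4.5, y_glaze = 9.
Reduced cost of planters: c₃ − yᵀa₃ = 37.5 − (4.5·3 + 9·3) = 37.5 − 40.5 = -3.

-3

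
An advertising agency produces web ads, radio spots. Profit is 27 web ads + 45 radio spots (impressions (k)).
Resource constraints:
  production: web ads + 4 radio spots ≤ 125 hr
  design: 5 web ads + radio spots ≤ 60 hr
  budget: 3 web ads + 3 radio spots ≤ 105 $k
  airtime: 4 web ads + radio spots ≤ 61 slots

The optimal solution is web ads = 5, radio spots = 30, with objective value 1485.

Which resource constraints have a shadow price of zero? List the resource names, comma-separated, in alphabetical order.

production: 125/125 (binding)
design: 55/60 (slack 5)
budget: 105/105 (binding)
airtime: 50/61 (slack 11)
By complementary slackness, a constraint with positive slack has shadow price 0 → airtime, design.

airtime, design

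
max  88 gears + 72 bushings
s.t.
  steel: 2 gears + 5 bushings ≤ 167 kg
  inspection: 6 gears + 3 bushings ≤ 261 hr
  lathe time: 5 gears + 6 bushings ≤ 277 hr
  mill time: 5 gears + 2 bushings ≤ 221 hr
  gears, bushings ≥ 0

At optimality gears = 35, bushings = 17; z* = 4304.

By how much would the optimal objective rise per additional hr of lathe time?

8

At the optimum: steel uses 155 of 167 (slack = 12); inspection uses 261 of 261 (binding); lathe time uses 277 of 277 (binding); mill time uses 209 of 221 (slack = 12).
Since steel, mill time are not tight, their duals are 0.
From A_Bᵀ y = c: 6·y_inspection + 5·y_lathe time = 88; 3·y_inspection + 6·y_lathe time = 72.
This yields shadow prices y_inspection = 8, y_lathe time = 8.
Shadow price of lathe time = 8.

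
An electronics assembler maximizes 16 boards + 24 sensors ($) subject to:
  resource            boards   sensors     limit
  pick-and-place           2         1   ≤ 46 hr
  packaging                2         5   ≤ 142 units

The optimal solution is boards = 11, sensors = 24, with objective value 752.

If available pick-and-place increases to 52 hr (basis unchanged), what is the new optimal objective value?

At the optimum: pick-and-place uses 46 of 46 (binding); packaging uses 142 of 142 (binding).
From A_Bᵀ y = c: 2·y_pick-and-place + 2·y_packaging = 16; 1·y_pick-and-place + 5·y_packaging = 24.
Solving: y_pick-and-place = 4, y_packaging = 4.
Δz = y_pick-and-place·Δb = 4 × (6) = 24, so new z* = 752 + 24 = 776.

776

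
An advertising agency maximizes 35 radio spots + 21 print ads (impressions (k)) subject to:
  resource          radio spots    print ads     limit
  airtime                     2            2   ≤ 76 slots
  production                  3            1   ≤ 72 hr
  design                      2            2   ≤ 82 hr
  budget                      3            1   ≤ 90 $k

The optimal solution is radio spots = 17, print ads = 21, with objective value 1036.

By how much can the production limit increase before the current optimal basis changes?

Binding constraints: airtime, production. The basis is B = [[2,2],[3,1]] with det -4.
Per unit increase in production, x* moves by d = (0.5, -0.5).
The basis stays optimal until budget becomes binding; allowable increase = 18 hr.

18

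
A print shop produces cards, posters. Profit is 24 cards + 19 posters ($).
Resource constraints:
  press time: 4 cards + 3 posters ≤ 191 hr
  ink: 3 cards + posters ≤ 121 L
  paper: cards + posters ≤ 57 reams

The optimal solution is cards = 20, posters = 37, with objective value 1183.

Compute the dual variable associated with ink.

0

Check each constraint at x*: press time 191/191 (tight); ink 97/121 (slack 24); paper 57/57 (tight).
Slack constraints have shadow price 0 (complementary slackness).
From A_Bᵀ y = c: 4·y_press time + 1·y_paper = 24; 3·y_press time + 1·y_paper = 19.
This yields shadow prices y_press time = 5, y_paper = 4.
Shadow price of ink = 0.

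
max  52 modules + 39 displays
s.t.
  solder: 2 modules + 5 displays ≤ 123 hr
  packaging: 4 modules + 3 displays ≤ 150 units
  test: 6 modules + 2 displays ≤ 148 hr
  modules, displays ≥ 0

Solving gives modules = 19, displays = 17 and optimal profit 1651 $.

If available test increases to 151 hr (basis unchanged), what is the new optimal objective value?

Check each constraint at x*: solder 123/123 (tight); packaging 127/150 (slack 23); test 148/148 (tight).
Slack constraints have shadow price 0 (complementary slackness).
From A_Bᵀ y = c: 2·y_solder + 6·y_test = 52; 5·y_solder + 2·y_test = 39.
→ y_solder = 5 and y_test = 7.
Δz = y_test·Δb = 7 × (3) = 21, so new z* = 1651 + 21 = 1672.

1672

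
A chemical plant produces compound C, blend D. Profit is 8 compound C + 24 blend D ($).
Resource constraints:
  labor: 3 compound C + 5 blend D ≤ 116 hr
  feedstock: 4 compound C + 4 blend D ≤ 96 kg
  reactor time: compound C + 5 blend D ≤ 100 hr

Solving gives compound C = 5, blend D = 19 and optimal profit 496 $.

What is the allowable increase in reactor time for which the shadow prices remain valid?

12

Binding constraints: feedstock, reactor time. The basis is B = [[4,4],[1,5]] with det 16.
Per unit increase in reactor time, x* moves by d = (-0.25, 0.25).
The basis stays optimal until labor becomes binding; allowable increase = 12 hr.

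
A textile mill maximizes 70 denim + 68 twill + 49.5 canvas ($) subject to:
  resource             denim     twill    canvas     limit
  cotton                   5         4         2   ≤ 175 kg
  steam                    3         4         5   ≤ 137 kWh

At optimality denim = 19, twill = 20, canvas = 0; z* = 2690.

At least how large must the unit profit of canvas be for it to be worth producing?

At the optimum: cotton uses 175 of 175 (binding); steam uses 137 of 137 (binding).
The binding rows give the dual system: 5·y_cotton + 3·y_steam = 70 and 4·y_cotton + 4·y_steam = 68.
This yields shadow prices y_cotton = 9.5, y_steam = 7.5.
canvas enters the basis when its profit ≥ yᵀa₃ = 9.5·2 + 7.5·5 = 56.5.

56.5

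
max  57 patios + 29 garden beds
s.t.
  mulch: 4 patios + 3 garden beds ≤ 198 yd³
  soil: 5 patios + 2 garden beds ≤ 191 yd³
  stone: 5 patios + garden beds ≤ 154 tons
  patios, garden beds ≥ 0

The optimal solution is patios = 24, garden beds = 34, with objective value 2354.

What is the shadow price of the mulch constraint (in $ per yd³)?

8

Check each constraint at x*: mulch 198/198 (tight); soil 188/191 (slack 3); stone 154/154 (tight).
Since soil is not tight, its dual is 0.
Dual feasibility on the basic columns requires 4·y_mulch + 5·y_stone = 57, 3·y_mulch + 1·y_stone = 29.
→ y_mulch = 8 and y_stone = 5.
Shadow price of mulch = 8.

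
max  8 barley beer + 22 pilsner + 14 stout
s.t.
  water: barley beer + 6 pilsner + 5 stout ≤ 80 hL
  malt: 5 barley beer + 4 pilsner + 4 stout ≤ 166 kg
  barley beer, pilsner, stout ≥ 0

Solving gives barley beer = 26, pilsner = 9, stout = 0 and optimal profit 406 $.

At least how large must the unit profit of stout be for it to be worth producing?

At the optimum: water uses 80 of 80 (binding); malt uses 166 of 166 (binding).
The binding rows give the dual system: 1·y_water + 5·y_malt = 8 and 6·y_water + 4·y_malt = 22.
→ y_water = 3 and y_malt = 1.
stout enters the basis when its profit ≥ yᵀa₃ = 3·5 + 1·4 = 19.

19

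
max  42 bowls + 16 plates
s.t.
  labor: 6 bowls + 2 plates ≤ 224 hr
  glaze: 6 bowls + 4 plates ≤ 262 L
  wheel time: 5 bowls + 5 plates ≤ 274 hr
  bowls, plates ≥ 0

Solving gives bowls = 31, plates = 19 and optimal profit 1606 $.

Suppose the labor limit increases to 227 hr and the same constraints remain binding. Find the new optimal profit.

1624

At the optimum: labor uses 224 of 224 (binding); glaze uses 262 of 262 (binding); wheel time uses 250 of 274 (slack = 24).
Slack constraints have shadow price 0 (complementary slackness).
From A_Bᵀ y = c: 6·y_labor + 6·y_glaze = 42; 2·y_labor + 4·y_glaze = 16.
→ y_labor = 6 and y_glaze = 1.
Δz = y_labor·Δb = 6 × (3) = 18, so new z* = 1606 + 18 = 1624.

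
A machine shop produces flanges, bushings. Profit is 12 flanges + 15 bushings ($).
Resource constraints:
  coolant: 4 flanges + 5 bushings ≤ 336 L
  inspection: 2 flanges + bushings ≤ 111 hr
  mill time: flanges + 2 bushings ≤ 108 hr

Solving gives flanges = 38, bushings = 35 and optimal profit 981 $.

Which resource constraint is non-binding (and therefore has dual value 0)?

coolant

coolant: 327/336 (slack 9)
inspection: 111/111 (binding)
mill time: 108/108 (binding)
By complementary slackness, a constraint with positive slack has shadow price 0 → coolant.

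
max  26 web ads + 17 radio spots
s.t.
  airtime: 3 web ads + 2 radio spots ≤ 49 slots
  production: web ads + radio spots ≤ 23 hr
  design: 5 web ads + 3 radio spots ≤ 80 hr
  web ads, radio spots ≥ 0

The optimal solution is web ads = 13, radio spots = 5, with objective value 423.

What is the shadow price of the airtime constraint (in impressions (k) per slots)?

7

Binding: airtime and design. Non-binding: production (5 unused).
Slack constraints have shadow price 0 (complementary slackness).
The binding rows give the dual system: 3·y_airtime + 5·y_design = 26 and 2·y_airtime + 3·y_design = 17.
Solving: y_airtime = 7, y_design = 1.
Shadow price of airtime = 7.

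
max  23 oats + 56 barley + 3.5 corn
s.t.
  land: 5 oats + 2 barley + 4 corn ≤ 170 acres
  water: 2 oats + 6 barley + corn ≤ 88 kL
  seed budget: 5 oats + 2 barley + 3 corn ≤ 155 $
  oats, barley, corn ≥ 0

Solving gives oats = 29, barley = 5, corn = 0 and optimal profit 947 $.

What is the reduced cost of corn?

-8.5

At the optimum: land uses 155 of 170 (slack = 15); water uses 88 of 88 (binding); seed budget uses 155 of 155 (binding).
Since land is not tight, its dual is 0.
The binding rows give the dual system: 2·y_water + 5·y_seed budget = 23 and 6·y_water + 2·y_seed budget = 56.
Solving: y_water = 9, y_seed budget = 1.
Reduced cost of corn: c₃ − yᵀa₃ = 3.5 − (9·1 + 1·3) = 3.5 − 12 = -8.5.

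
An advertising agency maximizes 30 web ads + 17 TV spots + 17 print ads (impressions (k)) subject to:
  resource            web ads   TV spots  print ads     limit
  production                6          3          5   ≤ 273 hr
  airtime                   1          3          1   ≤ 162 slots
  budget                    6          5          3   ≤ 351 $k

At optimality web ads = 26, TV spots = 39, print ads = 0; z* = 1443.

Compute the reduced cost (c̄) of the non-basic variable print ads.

-6

Binding: production and budget. Non-binding: airtime (19 unused).
Slack constraints have shadow price 0 (complementary slackness).
Dual feasibility on the basic columns requires 6·y_production + 6·y_budget = 30, 3·y_production + 5·y_budget = 17.
Solving: y_production = 4, y_budget = 1.
Reduced cost of print ads: c₃ − yᵀa₃ = 17 − (4·5 + 1·3) = 17 − 23 = -6.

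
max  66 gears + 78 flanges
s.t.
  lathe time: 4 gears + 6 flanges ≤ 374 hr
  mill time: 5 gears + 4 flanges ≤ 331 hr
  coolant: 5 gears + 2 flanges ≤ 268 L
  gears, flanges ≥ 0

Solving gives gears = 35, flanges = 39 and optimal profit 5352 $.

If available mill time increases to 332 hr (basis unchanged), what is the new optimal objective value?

5358

Binding: lathe time and mill time. Non-binding: coolant (15 unused).
Since coolant is not tight, its dual is 0.
Dual feasibility on the basic columns requires 4·y_lathe time + 5·y_mill time = 66, 6·y_lathe time + 4·y_mill time = 78.
→ y_lathe time = 9 and y_mill time = 6.
Δz = y_mill time·Δb = 6 × (1) = 6, so new z* = 5352 + 6 = 5358.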